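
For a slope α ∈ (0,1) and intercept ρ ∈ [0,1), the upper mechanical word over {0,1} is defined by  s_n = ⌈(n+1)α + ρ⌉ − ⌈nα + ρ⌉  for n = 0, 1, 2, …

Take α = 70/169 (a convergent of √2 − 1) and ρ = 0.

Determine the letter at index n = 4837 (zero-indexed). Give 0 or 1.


(n+1)α + ρ = (4838·70) / 169 = 338660/169
nα + ρ     = (4837·70) / 169 = 338590/169
⌈338660/169⌉ = 2004,  ⌈338590/169⌉ = 2004
s_{4837} = 2004 − 2004 = 0

0


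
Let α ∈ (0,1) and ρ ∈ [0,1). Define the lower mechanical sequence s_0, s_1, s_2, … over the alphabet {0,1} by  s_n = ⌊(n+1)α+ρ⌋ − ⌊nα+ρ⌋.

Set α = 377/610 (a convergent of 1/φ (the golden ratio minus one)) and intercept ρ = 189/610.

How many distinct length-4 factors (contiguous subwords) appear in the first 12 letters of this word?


t_n = ⌊(n·377+189)/610⌋ for n = 0 … 12:
  n=0…9: ⌊189/610⌋=0 ⌊566/610⌋=0 ⌊943/610⌋=1 ⌊1320/610⌋=2 ⌊1697/610⌋=2 ⌊2074/610⌋=3 ⌊2451/610⌋=4 ⌊2828/610⌋=4 ⌊3205/610⌋=5 ⌊3582/610⌋=5
  n=10…12: ⌊3959/610⌋=6 ⌊4336/610⌋=7 ⌊4713/610⌋=7
s_n = t_(n+1) − t_n for n = 0 … 11 gives
prefix = 011011010110
slide a length-4 window over [0..3] … [8..11] (9 windows); first occurrence of each distinct factor:
  [  0..  3] 0110
  [  1..  4] 1101
  [  2..  5] 1011
  [  5..  8] 1010
  [  6..  9] 0101
  (the other 4 windows repeat one of these)
distinct factors: {0101, 0110, 1010, 1011, 1101}
count = 5  (Sturmian bound for length 4 is 5)

5


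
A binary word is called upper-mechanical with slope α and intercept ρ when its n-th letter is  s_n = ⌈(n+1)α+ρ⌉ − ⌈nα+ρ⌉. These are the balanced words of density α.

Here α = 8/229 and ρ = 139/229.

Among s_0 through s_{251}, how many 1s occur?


#1s = Σ_{n=0}^{251} s_n = Σ_{n=0}^{251} (⌈(n+1)α+ρ⌉ − ⌈nα+ρ⌉)
the sum telescopes: every ⌈nα+ρ⌉ with 0 < n < 252 appears once with + and once with −, leaving ⌈252α+ρ⌉ − ⌈0·α+ρ⌉
252α + ρ = (252·8 + 139) / 229 = 2155/229
ρ = 139/229
⌈2155/229⌉ = 10,  ⌈139/229⌉ = 1
#1s = 10 − 1 = 9

9


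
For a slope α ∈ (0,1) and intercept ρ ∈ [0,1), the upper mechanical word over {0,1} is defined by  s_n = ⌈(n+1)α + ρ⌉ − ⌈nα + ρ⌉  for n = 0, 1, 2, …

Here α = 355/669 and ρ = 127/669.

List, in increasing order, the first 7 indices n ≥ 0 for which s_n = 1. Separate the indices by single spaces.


n=0: ⌈482/669⌉−⌈127/669⌉ = 1−1 = 0
n=1: ⌈837/669⌉−⌈482/669⌉ = 2−1 = 1  ← one
n=2: ⌈1192/669⌉−⌈837/669⌉ = 2−2 = 0
n=3: ⌈1547/669⌉−⌈1192/669⌉ = 3−2 = 1  ← one
n=4: ⌈1902/669⌉−⌈1547/669⌉ = 3−3 = 0
n=5: ⌈2257/669⌉−⌈1902/669⌉ = 4−3 = 1  ← one
n=6: ⌈2612/669⌉−⌈2257/669⌉ = 4−4 = 0
n=7: ⌈2967/669⌉−⌈2612/669⌉ = 5−4 = 1  ← one
n=8: ⌈3322/669⌉−⌈2967/669⌉ = 5−5 = 0
n=9: ⌈3677/669⌉−⌈3322/669⌉ = 6−5 = 1  ← one
n=10: ⌈4032/669⌉−⌈3677/669⌉ = 7−6 = 1  ← one
n=11: ⌈4387/669⌉−⌈4032/669⌉ = 7−7 = 0
n=12: ⌈4742/669⌉−⌈4387/669⌉ = 8−7 = 1  ← one
positions of the first 7 ones: 1 3 5 7 9 10 12

1 3 5 7 9 10 12


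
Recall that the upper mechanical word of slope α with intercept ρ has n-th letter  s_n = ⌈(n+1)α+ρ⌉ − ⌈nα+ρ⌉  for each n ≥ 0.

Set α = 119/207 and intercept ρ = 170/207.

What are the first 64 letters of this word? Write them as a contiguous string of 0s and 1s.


n=0: ⌈(1·119+170)/207⌉ − ⌈(0·119+170)/207⌉ = ⌈289/207⌉ − ⌈170/207⌉ = 2 − 1 = 1
n=1: ⌈(2·119+170)/207⌉ − ⌈(1·119+170)/207⌉ = ⌈408/207⌉ − ⌈289/207⌉ = 2 − 2 = 0
n=2: ⌈(3·119+170)/207⌉ − ⌈(2·119+170)/207⌉ = ⌈527/207⌉ − ⌈408/207⌉ = 3 − 2 = 1
n=3: ⌈(4·119+170)/207⌉ − ⌈(3·119+170)/207⌉ = ⌈646/207⌉ − ⌈527/207⌉ = 4 − 3 = 1
n=4: ⌈(5·119+170)/207⌉ − ⌈(4·119+170)/207⌉ = ⌈765/207⌉ − ⌈646/207⌉ = 4 − 4 = 0
n=5: ⌈(6·119+170)/207⌉ − ⌈(5·119+170)/207⌉ = ⌈884/207⌉ − ⌈765/207⌉ = 5 − 4 = 1
n=6: ⌈(7·119+170)/207⌉ − ⌈(6·119+170)/207⌉ = ⌈1003/207⌉ − ⌈884/207⌉ = 5 − 5 = 0
n=7: ⌈(8·119+170)/207⌉ − ⌈(7·119+170)/207⌉ = ⌈1122/207⌉ − ⌈1003/207⌉ = 6 − 5 = 1
n=8: ⌈(9·119+170)/207⌉ − ⌈(8·119+170)/207⌉ = ⌈1241/207⌉ − ⌈1122/207⌉ = 6 − 6 = 0
n=9: ⌈(10·119+170)/207⌉ − ⌈(9·119+170)/207⌉ = ⌈1360/207⌉ − ⌈1241/207⌉ = 7 − 6 = 1
n=10: ⌈(11·119+170)/207⌉ − ⌈(10·119+170)/207⌉ = ⌈1479/207⌉ − ⌈1360/207⌉ = 8 − 7 = 1
n=11: ⌈(12·119+170)/207⌉ − ⌈(11·119+170)/207⌉ = ⌈1598/207⌉ − ⌈1479/207⌉ = 8 − 8 = 0
n=12: ⌈(13·119+170)/207⌉ − ⌈(12·119+170)/207⌉ = ⌈1717/207⌉ − ⌈1598/207⌉ = 9 − 8 = 1
n=13: ⌈(14·119+170)/207⌉ − ⌈(13·119+170)/207⌉ = ⌈1836/207⌉ − ⌈1717/207⌉ = 9 − 9 = 0
n=14: ⌈(15·119+170)/207⌉ − ⌈(14·119+170)/207⌉ = ⌈1955/207⌉ − ⌈1836/207⌉ = 10 − 9 = 1
n=15: ⌈(16·119+170)/207⌉ − ⌈(15·119+170)/207⌉ = ⌈2074/207⌉ − ⌈1955/207⌉ = 11 − 10 = 1
n=16: ⌈(17·119+170)/207⌉ − ⌈(16·119+170)/207⌉ = ⌈2193/207⌉ − ⌈2074/207⌉ = 11 − 11 = 0
n=17: ⌈(18·119+170)/207⌉ − ⌈(17·119+170)/207⌉ = ⌈2312/207⌉ − ⌈2193/207⌉ = 12 − 11 = 1
n=18: ⌈(19·119+170)/207⌉ − ⌈(18·119+170)/207⌉ = ⌈2431/207⌉ − ⌈2312/207⌉ = 12 − 12 = 0
n=19: ⌈(20·119+170)/207⌉ − ⌈(19·119+170)/207⌉ = ⌈2550/207⌉ − ⌈2431/207⌉ = 13 − 12 = 1
n=20: ⌈(21·119+170)/207⌉ − ⌈(20·119+170)/207⌉ = ⌈2669/207⌉ − ⌈2550/207⌉ = 13 − 13 = 0
n=21: ⌈(22·119+170)/207⌉ − ⌈(21·119+170)/207⌉ = ⌈2788/207⌉ − ⌈2669/207⌉ = 14 − 13 = 1
n=22: ⌈(23·119+170)/207⌉ − ⌈(22·119+170)/207⌉ = ⌈2907/207⌉ − ⌈2788/207⌉ = 15 − 14 = 1
n=23: ⌈(24·119+170)/207⌉ − ⌈(23·119+170)/207⌉ = ⌈3026/207⌉ − ⌈2907/207⌉ = 15 − 15 = 0
n=24: ⌈(25·119+170)/207⌉ − ⌈(24·119+170)/207⌉ = ⌈3145/207⌉ − ⌈3026/207⌉ = 16 − 15 = 1
n=25: ⌈(26·119+170)/207⌉ − ⌈(25·119+170)/207⌉ = ⌈3264/207⌉ − ⌈3145/207⌉ = 16 − 16 = 0
n=26: ⌈(27·119+170)/207⌉ − ⌈(26·119+170)/207⌉ = ⌈3383/207⌉ − ⌈3264/207⌉ = 17 − 16 = 1
n=27: ⌈(28·119+170)/207⌉ − ⌈(27·119+170)/207⌉ = ⌈3502/207⌉ − ⌈3383/207⌉ = 17 − 17 = 0
n=28: ⌈(29·119+170)/207⌉ − ⌈(28·119+170)/207⌉ = ⌈3621/207⌉ − ⌈3502/207⌉ = 18 − 17 = 1
n=29: ⌈(30·119+170)/207⌉ − ⌈(29·119+170)/207⌉ = ⌈3740/207⌉ − ⌈3621/207⌉ = 19 − 18 = 1
n=30: ⌈(31·119+170)/207⌉ − ⌈(30·119+170)/207⌉ = ⌈3859/207⌉ − ⌈3740/207⌉ = 19 − 19 = 0
n=31: ⌈(32·119+170)/207⌉ − ⌈(31·119+170)/207⌉ = ⌈3978/207⌉ − ⌈3859/207⌉ = 20 − 19 = 1
n=32: ⌈(33·119+170)/207⌉ − ⌈(32·119+170)/207⌉ = ⌈4097/207⌉ − ⌈3978/207⌉ = 20 − 20 = 0
n=33: ⌈(34·119+170)/207⌉ − ⌈(33·119+170)/207⌉ = ⌈4216/207⌉ − ⌈4097/207⌉ = 21 − 20 = 1
n=34: ⌈(35·119+170)/207⌉ − ⌈(34·119+170)/207⌉ = ⌈4335/207⌉ − ⌈4216/207⌉ = 21 − 21 = 0
n=35: ⌈(36·119+170)/207⌉ − ⌈(35·119+170)/207⌉ = ⌈4454/207⌉ − ⌈4335/207⌉ = 22 − 21 = 1
n=36: ⌈(37·119+170)/207⌉ − ⌈(36·119+170)/207⌉ = ⌈4573/207⌉ − ⌈4454/207⌉ = 23 − 22 = 1
n=37: ⌈(38·119+170)/207⌉ − ⌈(37·119+170)/207⌉ = ⌈4692/207⌉ − ⌈4573/207⌉ = 23 − 23 = 0
n=38: ⌈(39·119+170)/207⌉ − ⌈(38·119+170)/207⌉ = ⌈4811/207⌉ − ⌈4692/207⌉ = 24 − 23 = 1
n=39: ⌈(40·119+170)/207⌉ − ⌈(39·119+170)/207⌉ = ⌈4930/207⌉ − ⌈4811/207⌉ = 24 − 24 = 0
n=40: ⌈(41·119+170)/207⌉ − ⌈(40·119+170)/207⌉ = ⌈5049/207⌉ − ⌈4930/207⌉ = 25 − 24 = 1
n=41: ⌈(42·119+170)/207⌉ − ⌈(41·119+170)/207⌉ = ⌈5168/207⌉ − ⌈5049/207⌉ = 25 − 25 = 0
n=42: ⌈(43·119+170)/207⌉ − ⌈(42·119+170)/207⌉ = ⌈5287/207⌉ − ⌈5168/207⌉ = 26 − 25 = 1
n=43: ⌈(44·119+170)/207⌉ − ⌈(43·119+170)/207⌉ = ⌈5406/207⌉ − ⌈5287/207⌉ = 27 − 26 = 1
n=44: ⌈(45·119+170)/207⌉ − ⌈(44·119+170)/207⌉ = ⌈5525/207⌉ − ⌈5406/207⌉ = 27 − 27 = 0
n=45: ⌈(46·119+170)/207⌉ − ⌈(45·119+170)/207⌉ = ⌈5644/207⌉ − ⌈5525/207⌉ = 28 − 27 = 1
n=46: ⌈(47·119+170)/207⌉ − ⌈(46·119+170)/207⌉ = ⌈5763/207⌉ − ⌈5644/207⌉ = 28 − 28 = 0
n=47: ⌈(48·119+170)/207⌉ − ⌈(47·119+170)/207⌉ = ⌈5882/207⌉ − ⌈5763/207⌉ = 29 − 28 = 1
n=48: ⌈(49·119+170)/207⌉ − ⌈(48·119+170)/207⌉ = ⌈6001/207⌉ − ⌈5882/207⌉ = 29 − 29 = 0
n=49: ⌈(50·119+170)/207⌉ − ⌈(49·119+170)/207⌉ = ⌈6120/207⌉ − ⌈6001/207⌉ = 30 − 29 = 1
n=50: ⌈(51·119+170)/207⌉ − ⌈(50·119+170)/207⌉ = ⌈6239/207⌉ − ⌈6120/207⌉ = 31 − 30 = 1
n=51: ⌈(52·119+170)/207⌉ − ⌈(51·119+170)/207⌉ = ⌈6358/207⌉ − ⌈6239/207⌉ = 31 − 31 = 0
n=52: ⌈(53·119+170)/207⌉ − ⌈(52·119+170)/207⌉ = ⌈6477/207⌉ − ⌈6358/207⌉ = 32 − 31 = 1
n=53: ⌈(54·119+170)/207⌉ − ⌈(53·119+170)/207⌉ = ⌈6596/207⌉ − ⌈6477/207⌉ = 32 − 32 = 0
n=54: ⌈(55·119+170)/207⌉ − ⌈(54·119+170)/207⌉ = ⌈6715/207⌉ − ⌈6596/207⌉ = 33 − 32 = 1
n=55: ⌈(56·119+170)/207⌉ − ⌈(55·119+170)/207⌉ = ⌈6834/207⌉ − ⌈6715/207⌉ = 34 − 33 = 1
n=56: ⌈(57·119+170)/207⌉ − ⌈(56·119+170)/207⌉ = ⌈6953/207⌉ − ⌈6834/207⌉ = 34 − 34 = 0
n=57: ⌈(58·119+170)/207⌉ − ⌈(57·119+170)/207⌉ = ⌈7072/207⌉ − ⌈6953/207⌉ = 35 − 34 = 1
n=58: ⌈(59·119+170)/207⌉ − ⌈(58·119+170)/207⌉ = ⌈7191/207⌉ − ⌈7072/207⌉ = 35 − 35 = 0
n=59: ⌈(60·119+170)/207⌉ − ⌈(59·119+170)/207⌉ = ⌈7310/207⌉ − ⌈7191/207⌉ = 36 − 35 = 1
n=60: ⌈(61·119+170)/207⌉ − ⌈(60·119+170)/207⌉ = ⌈7429/207⌉ − ⌈7310/207⌉ = 36 − 36 = 0
n=61: ⌈(62·119+170)/207⌉ − ⌈(61·119+170)/207⌉ = ⌈7548/207⌉ − ⌈7429/207⌉ = 37 − 36 = 1
n=62: ⌈(63·119+170)/207⌉ − ⌈(62·119+170)/207⌉ = ⌈7667/207⌉ − ⌈7548/207⌉ = 38 − 37 = 1
n=63: ⌈(64·119+170)/207⌉ − ⌈(63·119+170)/207⌉ = ⌈7786/207⌉ − ⌈7667/207⌉ = 38 − 38 = 0

1011010101101011010101101010110101011010101101010110101101010110


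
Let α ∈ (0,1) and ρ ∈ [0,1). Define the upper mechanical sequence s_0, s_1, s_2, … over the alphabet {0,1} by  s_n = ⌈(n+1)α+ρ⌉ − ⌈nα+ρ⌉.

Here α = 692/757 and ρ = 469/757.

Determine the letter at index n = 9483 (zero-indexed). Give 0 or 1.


1

(n+1)α + ρ = (9484·692 + 469) / 757 = 6563397/757
nα + ρ     = (9483·692 + 469) / 757 = 6562705/757
⌈6563397/757⌉ = 8671,  ⌈6562705/757⌉ = 8670
s_{9483} = 8671 − 8670 = 1


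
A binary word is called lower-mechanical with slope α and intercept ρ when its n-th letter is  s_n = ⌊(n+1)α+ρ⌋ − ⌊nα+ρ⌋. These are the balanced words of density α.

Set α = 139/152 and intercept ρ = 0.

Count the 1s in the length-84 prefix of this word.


#1s = Σ_{n=0}^{83} s_n = Σ_{n=0}^{83} (⌊(n+1)α+ρ⌋ − ⌊nα+ρ⌋)
the sum telescopes: every ⌊nα+ρ⌋ with 0 < n < 84 appears once with + and once with −, leaving ⌊84α+ρ⌋ − ⌊0·α+ρ⌋
84α + ρ = (84·139) / 152 = 11676/152
ρ = 0/152
⌊11676/152⌋ = 76,  ⌊0/152⌋ = 0
#1s = 76 − 0 = 76

76


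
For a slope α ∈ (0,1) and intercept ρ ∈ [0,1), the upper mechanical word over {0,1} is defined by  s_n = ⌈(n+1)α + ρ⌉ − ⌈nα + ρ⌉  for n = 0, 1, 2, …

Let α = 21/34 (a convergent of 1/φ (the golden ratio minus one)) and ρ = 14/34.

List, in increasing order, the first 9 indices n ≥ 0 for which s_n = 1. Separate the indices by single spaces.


0 2 4 5 7 9 10 12 13

n=0: ⌈35/34⌉−⌈14/34⌉ = 2−1 = 1  ← one
n=1: ⌈56/34⌉−⌈35/34⌉ = 2−2 = 0
n=2: ⌈77/34⌉−⌈56/34⌉ = 3−2 = 1  ← one
n=3: ⌈98/34⌉−⌈77/34⌉ = 3−3 = 0
n=4: ⌈119/34⌉−⌈98/34⌉ = 4−3 = 1  ← one
n=5: ⌈140/34⌉−⌈119/34⌉ = 5−4 = 1  ← one
n=6: ⌈161/34⌉−⌈140/34⌉ = 5−5 = 0
n=7: ⌈182/34⌉−⌈161/34⌉ = 6−5 = 1  ← one
n=8: ⌈203/34⌉−⌈182/34⌉ = 6−6 = 0
n=9: ⌈224/34⌉−⌈203/34⌉ = 7−6 = 1  ← one
n=10: ⌈245/34⌉−⌈224/34⌉ = 8−7 = 1  ← one
n=11: ⌈266/34⌉−⌈245/34⌉ = 8−8 = 0
n=12: ⌈287/34⌉−⌈266/34⌉ = 9−8 = 1  ← one
n=13: ⌈308/34⌉−⌈287/34⌉ = 10−9 = 1  ← one
positions of the first 9 ones: 0 2 4 5 7 9 10 12 13


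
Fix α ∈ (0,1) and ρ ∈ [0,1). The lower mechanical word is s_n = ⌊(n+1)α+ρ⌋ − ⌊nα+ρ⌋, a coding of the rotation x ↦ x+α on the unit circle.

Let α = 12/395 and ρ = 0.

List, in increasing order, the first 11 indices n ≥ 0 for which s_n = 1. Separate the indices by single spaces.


n=0: ⌊12/395⌋−⌊0/395⌋ = 0−0 = 0
n=1: ⌊24/395⌋−⌊12/395⌋ = 0−0 = 0
  …
n=32: ⌊396/395⌋−⌊384/395⌋ = 1−0 = 1  ← one
n=33: ⌊408/395⌋−⌊396/395⌋ = 1−1 = 0
n=34: ⌊420/395⌋−⌊408/395⌋ = 1−1 = 0
  …
n=65: ⌊792/395⌋−⌊780/395⌋ = 2−1 = 1  ← one
n=66: ⌊804/395⌋−⌊792/395⌋ = 2−2 = 0
n=67: ⌊816/395⌋−⌊804/395⌋ = 2−2 = 0
  …
n=98: ⌊1188/395⌋−⌊1176/395⌋ = 3−2 = 1  ← one
n=99: ⌊1200/395⌋−⌊1188/395⌋ = 3−3 = 0
n=100: ⌊1212/395⌋−⌊1200/395⌋ = 3−3 = 0
  …
n=131: ⌊1584/395⌋−⌊1572/395⌋ = 4−3 = 1  ← one
n=132: ⌊1596/395⌋−⌊1584/395⌋ = 4−4 = 0
n=133: ⌊1608/395⌋−⌊1596/395⌋ = 4−4 = 0
  …
n=164: ⌊1980/395⌋−⌊1968/395⌋ = 5−4 = 1  ← one
n=165: ⌊1992/395⌋−⌊1980/395⌋ = 5−5 = 0
n=166: ⌊2004/395⌋−⌊1992/395⌋ = 5−5 = 0
  …
n=197: ⌊2376/395⌋−⌊2364/395⌋ = 6−5 = 1  ← one
n=198: ⌊2388/395⌋−⌊2376/395⌋ = 6−6 = 0
n=199: ⌊2400/395⌋−⌊2388/395⌋ = 6−6 = 0
  …
n=230: ⌊2772/395⌋−⌊2760/395⌋ = 7−6 = 1  ← one
n=231: ⌊2784/395⌋−⌊2772/395⌋ = 7−7 = 0
n=232: ⌊2796/395⌋−⌊2784/395⌋ = 7−7 = 0
  …
n=263: ⌊3168/395⌋−⌊3156/395⌋ = 8−7 = 1  ← one
n=264: ⌊3180/395⌋−⌊3168/395⌋ = 8−8 = 0
n=265: ⌊3192/395⌋−⌊3180/395⌋ = 8−8 = 0
  …
n=296: ⌊3564/395⌋−⌊3552/395⌋ = 9−8 = 1  ← one
n=297: ⌊3576/395⌋−⌊3564/395⌋ = 9−9 = 0
n=298: ⌊3588/395⌋−⌊3576/395⌋ = 9−9 = 0
  …
n=329: ⌊3960/395⌋−⌊3948/395⌋ = 10−9 = 1  ← one
n=330: ⌊3972/395⌋−⌊3960/395⌋ = 10−10 = 0
n=331: ⌊3984/395⌋−⌊3972/395⌋ = 10−10 = 0
  …
n=362: ⌊4356/395⌋−⌊4344/395⌋ = 11−10 = 1  ← one
positions of the first 11 ones: 32 65 98 131 164 197 230 263 296 329 362

32 65 98 131 164 197 230 263 296 329 362


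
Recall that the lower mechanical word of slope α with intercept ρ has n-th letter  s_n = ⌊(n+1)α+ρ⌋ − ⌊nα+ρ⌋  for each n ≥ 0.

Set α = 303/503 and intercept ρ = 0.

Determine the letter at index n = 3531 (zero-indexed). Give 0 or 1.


(n+1)α + ρ = (3532·303) / 503 = 1070196/503
nα + ρ     = (3531·303) / 503 = 1069893/503
⌊1070196/503⌋ = 2127,  ⌊1069893/503⌋ = 2127
s_{3531} = 2127 − 2127 = 0

0


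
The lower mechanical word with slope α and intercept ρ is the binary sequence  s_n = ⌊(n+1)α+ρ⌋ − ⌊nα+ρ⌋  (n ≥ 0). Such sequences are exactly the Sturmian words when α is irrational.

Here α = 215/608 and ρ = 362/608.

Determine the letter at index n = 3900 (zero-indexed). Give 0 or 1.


(n+1)α + ρ = (3901·215 + 362) / 608 = 839077/608
nα + ρ     = (3900·215 + 362) / 608 = 838862/608
⌊839077/608⌋ = 1380,  ⌊838862/608⌋ = 1379
s_{3900} = 1380 − 1379 = 1

1


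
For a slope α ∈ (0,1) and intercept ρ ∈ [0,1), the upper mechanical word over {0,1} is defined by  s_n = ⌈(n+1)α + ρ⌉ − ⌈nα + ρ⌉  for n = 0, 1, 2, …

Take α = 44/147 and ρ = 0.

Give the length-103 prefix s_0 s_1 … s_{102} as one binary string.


n=0: ⌈(1·44)/147⌉ − ⌈(0·44)/147⌉ = ⌈44/147⌉ − ⌈0/147⌉ = 1 − 0 = 1
n=1: ⌈(2·44)/147⌉ − ⌈(1·44)/147⌉ = ⌈88/147⌉ − ⌈44/147⌉ = 1 − 1 = 0
n=2: ⌈(3·44)/147⌉ − ⌈(2·44)/147⌉ = ⌈132/147⌉ − ⌈88/147⌉ = 1 − 1 = 0
n=3: ⌈(4·44)/147⌉ − ⌈(3·44)/147⌉ = ⌈176/147⌉ − ⌈132/147⌉ = 2 − 1 = 1
n=4: ⌈(5·44)/147⌉ − ⌈(4·44)/147⌉ = ⌈220/147⌉ − ⌈176/147⌉ = 2 − 2 = 0
n=5: ⌈(6·44)/147⌉ − ⌈(5·44)/147⌉ = ⌈264/147⌉ − ⌈220/147⌉ = 2 − 2 = 0
n=6: ⌈(7·44)/147⌉ − ⌈(6·44)/147⌉ = ⌈308/147⌉ − ⌈264/147⌉ = 3 − 2 = 1
n=7: ⌈(8·44)/147⌉ − ⌈(7·44)/147⌉ = ⌈352/147⌉ − ⌈308/147⌉ = 3 − 3 = 0
n=8: ⌈(9·44)/147⌉ − ⌈(8·44)/147⌉ = ⌈396/147⌉ − ⌈352/147⌉ = 3 − 3 = 0
n=9: ⌈(10·44)/147⌉ − ⌈(9·44)/147⌉ = ⌈440/147⌉ − ⌈396/147⌉ = 3 − 3 = 0
n=10: ⌈(11·44)/147⌉ − ⌈(10·44)/147⌉ = ⌈484/147⌉ − ⌈440/147⌉ = 4 − 3 = 1
n=11: ⌈(12·44)/147⌉ − ⌈(11·44)/147⌉ = ⌈528/147⌉ − ⌈484/147⌉ = 4 − 4 = 0
n=12: ⌈(13·44)/147⌉ − ⌈(12·44)/147⌉ = ⌈572/147⌉ − ⌈528/147⌉ = 4 − 4 = 0
n=13: ⌈(14·44)/147⌉ − ⌈(13·44)/147⌉ = ⌈616/147⌉ − ⌈572/147⌉ = 5 − 4 = 1
n=14: ⌈(15·44)/147⌉ − ⌈(14·44)/147⌉ = ⌈660/147⌉ − ⌈616/147⌉ = 5 − 5 = 0
n=15: ⌈(16·44)/147⌉ − ⌈(15·44)/147⌉ = ⌈704/147⌉ − ⌈660/147⌉ = 5 − 5 = 0
n=16: ⌈(17·44)/147⌉ − ⌈(16·44)/147⌉ = ⌈748/147⌉ − ⌈704/147⌉ = 6 − 5 = 1
n=17: ⌈(18·44)/147⌉ − ⌈(17·44)/147⌉ = ⌈792/147⌉ − ⌈748/147⌉ = 6 − 6 = 0
n=18: ⌈(19·44)/147⌉ − ⌈(18·44)/147⌉ = ⌈836/147⌉ − ⌈792/147⌉ = 6 − 6 = 0
n=19: ⌈(20·44)/147⌉ − ⌈(19·44)/147⌉ = ⌈880/147⌉ − ⌈836/147⌉ = 6 − 6 = 0
n=20: ⌈(21·44)/147⌉ − ⌈(20·44)/147⌉ = ⌈924/147⌉ − ⌈880/147⌉ = 7 − 6 = 1
n=21: ⌈(22·44)/147⌉ − ⌈(21·44)/147⌉ = ⌈968/147⌉ − ⌈924/147⌉ = 7 − 7 = 0
n=22: ⌈(23·44)/147⌉ − ⌈(22·44)/147⌉ = ⌈1012/147⌉ − ⌈968/147⌉ = 7 − 7 = 0
n=23: ⌈(24·44)/147⌉ − ⌈(23·44)/147⌉ = ⌈1056/147⌉ − ⌈1012/147⌉ = 8 − 7 = 1
n=24: ⌈(25·44)/147⌉ − ⌈(24·44)/147⌉ = ⌈1100/147⌉ − ⌈1056/147⌉ = 8 − 8 = 0
n=25: ⌈(26·44)/147⌉ − ⌈(25·44)/147⌉ = ⌈1144/147⌉ − ⌈1100/147⌉ = 8 − 8 = 0
n=26: ⌈(27·44)/147⌉ − ⌈(26·44)/147⌉ = ⌈1188/147⌉ − ⌈1144/147⌉ = 9 − 8 = 1
n=27: ⌈(28·44)/147⌉ − ⌈(27·44)/147⌉ = ⌈1232/147⌉ − ⌈1188/147⌉ = 9 − 9 = 0
n=28: ⌈(29·44)/147⌉ − ⌈(28·44)/147⌉ = ⌈1276/147⌉ − ⌈1232/147⌉ = 9 − 9 = 0
n=29: ⌈(30·44)/147⌉ − ⌈(29·44)/147⌉ = ⌈1320/147⌉ − ⌈1276/147⌉ = 9 − 9 = 0
n=30: ⌈(31·44)/147⌉ − ⌈(30·44)/147⌉ = ⌈1364/147⌉ − ⌈1320/147⌉ = 10 − 9 = 1
n=31: ⌈(32·44)/147⌉ − ⌈(31·44)/147⌉ = ⌈1408/147⌉ − ⌈1364/147⌉ = 10 − 10 = 0
n=32: ⌈(33·44)/147⌉ − ⌈(32·44)/147⌉ = ⌈1452/147⌉ − ⌈1408/147⌉ = 10 − 10 = 0
n=33: ⌈(34·44)/147⌉ − ⌈(33·44)/147⌉ = ⌈1496/147⌉ − ⌈1452/147⌉ = 11 − 10 = 1
n=34: ⌈(35·44)/147⌉ − ⌈(34·44)/147⌉ = ⌈1540/147⌉ − ⌈1496/147⌉ = 11 − 11 = 0
n=35: ⌈(36·44)/147⌉ − ⌈(35·44)/147⌉ = ⌈1584/147⌉ − ⌈1540/147⌉ = 11 − 11 = 0
n=36: ⌈(37·44)/147⌉ − ⌈(36·44)/147⌉ = ⌈1628/147⌉ − ⌈1584/147⌉ = 12 − 11 = 1
n=37: ⌈(38·44)/147⌉ − ⌈(37·44)/147⌉ = ⌈1672/147⌉ − ⌈1628/147⌉ = 12 − 12 = 0
n=38: ⌈(39·44)/147⌉ − ⌈(38·44)/147⌉ = ⌈1716/147⌉ − ⌈1672/147⌉ = 12 − 12 = 0
n=39: ⌈(40·44)/147⌉ − ⌈(39·44)/147⌉ = ⌈1760/147⌉ − ⌈1716/147⌉ = 12 − 12 = 0
n=40: ⌈(41·44)/147⌉ − ⌈(40·44)/147⌉ = ⌈1804/147⌉ − ⌈1760/147⌉ = 13 − 12 = 1
n=41: ⌈(42·44)/147⌉ − ⌈(41·44)/147⌉ = ⌈1848/147⌉ − ⌈1804/147⌉ = 13 − 13 = 0
n=42: ⌈(43·44)/147⌉ − ⌈(42·44)/147⌉ = ⌈1892/147⌉ − ⌈1848/147⌉ = 13 − 13 = 0
n=43: ⌈(44·44)/147⌉ − ⌈(43·44)/147⌉ = ⌈1936/147⌉ − ⌈1892/147⌉ = 14 − 13 = 1
n=44: ⌈(45·44)/147⌉ − ⌈(44·44)/147⌉ = ⌈1980/147⌉ − ⌈1936/147⌉ = 14 − 14 = 0
n=45: ⌈(46·44)/147⌉ − ⌈(45·44)/147⌉ = ⌈2024/147⌉ − ⌈1980/147⌉ = 14 − 14 = 0
n=46: ⌈(47·44)/147⌉ − ⌈(46·44)/147⌉ = ⌈2068/147⌉ − ⌈2024/147⌉ = 15 − 14 = 1
n=47: ⌈(48·44)/147⌉ − ⌈(47·44)/147⌉ = ⌈2112/147⌉ − ⌈2068/147⌉ = 15 − 15 = 0
n=48: ⌈(49·44)/147⌉ − ⌈(48·44)/147⌉ = ⌈2156/147⌉ − ⌈2112/147⌉ = 15 − 15 = 0
n=49: ⌈(50·44)/147⌉ − ⌈(49·44)/147⌉ = ⌈2200/147⌉ − ⌈2156/147⌉ = 15 − 15 = 0
n=50: ⌈(51·44)/147⌉ − ⌈(50·44)/147⌉ = ⌈2244/147⌉ − ⌈2200/147⌉ = 16 − 15 = 1
n=51: ⌈(52·44)/147⌉ − ⌈(51·44)/147⌉ = ⌈2288/147⌉ − ⌈2244/147⌉ = 16 − 16 = 0
n=52: ⌈(53·44)/147⌉ − ⌈(52·44)/147⌉ = ⌈2332/147⌉ − ⌈2288/147⌉ = 16 − 16 = 0
n=53: ⌈(54·44)/147⌉ − ⌈(53·44)/147⌉ = ⌈2376/147⌉ − ⌈2332/147⌉ = 17 − 16 = 1
n=54: ⌈(55·44)/147⌉ − ⌈(54·44)/147⌉ = ⌈2420/147⌉ − ⌈2376/147⌉ = 17 − 17 = 0
n=55: ⌈(56·44)/147⌉ − ⌈(55·44)/147⌉ = ⌈2464/147⌉ − ⌈2420/147⌉ = 17 − 17 = 0
n=56: ⌈(57·44)/147⌉ − ⌈(56·44)/147⌉ = ⌈2508/147⌉ − ⌈2464/147⌉ = 18 − 17 = 1
n=57: ⌈(58·44)/147⌉ − ⌈(57·44)/147⌉ = ⌈2552/147⌉ − ⌈2508/147⌉ = 18 − 18 = 0
n=58: ⌈(59·44)/147⌉ − ⌈(58·44)/147⌉ = ⌈2596/147⌉ − ⌈2552/147⌉ = 18 − 18 = 0
n=59: ⌈(60·44)/147⌉ − ⌈(59·44)/147⌉ = ⌈2640/147⌉ − ⌈2596/147⌉ = 18 − 18 = 0
n=60: ⌈(61·44)/147⌉ − ⌈(60·44)/147⌉ = ⌈2684/147⌉ − ⌈2640/147⌉ = 19 − 18 = 1
n=61: ⌈(62·44)/147⌉ − ⌈(61·44)/147⌉ = ⌈2728/147⌉ − ⌈2684/147⌉ = 19 − 19 = 0
n=62: ⌈(63·44)/147⌉ − ⌈(62·44)/147⌉ = ⌈2772/147⌉ − ⌈2728/147⌉ = 19 − 19 = 0
n=63: ⌈(64·44)/147⌉ − ⌈(63·44)/147⌉ = ⌈2816/147⌉ − ⌈2772/147⌉ = 20 − 19 = 1
n=64: ⌈(65·44)/147⌉ − ⌈(64·44)/147⌉ = ⌈2860/147⌉ − ⌈2816/147⌉ = 20 − 20 = 0
n=65: ⌈(66·44)/147⌉ − ⌈(65·44)/147⌉ = ⌈2904/147⌉ − ⌈2860/147⌉ = 20 − 20 = 0
n=66: ⌈(67·44)/147⌉ − ⌈(66·44)/147⌉ = ⌈2948/147⌉ − ⌈2904/147⌉ = 21 − 20 = 1
n=67: ⌈(68·44)/147⌉ − ⌈(67·44)/147⌉ = ⌈2992/147⌉ − ⌈2948/147⌉ = 21 − 21 = 0
n=68: ⌈(69·44)/147⌉ − ⌈(68·44)/147⌉ = ⌈3036/147⌉ − ⌈2992/147⌉ = 21 − 21 = 0
n=69: ⌈(70·44)/147⌉ − ⌈(69·44)/147⌉ = ⌈3080/147⌉ − ⌈3036/147⌉ = 21 − 21 = 0
n=70: ⌈(71·44)/147⌉ − ⌈(70·44)/147⌉ = ⌈3124/147⌉ − ⌈3080/147⌉ = 22 − 21 = 1
n=71: ⌈(72·44)/147⌉ − ⌈(71·44)/147⌉ = ⌈3168/147⌉ − ⌈3124/147⌉ = 22 − 22 = 0
n=72: ⌈(73·44)/147⌉ − ⌈(72·44)/147⌉ = ⌈3212/147⌉ − ⌈3168/147⌉ = 22 − 22 = 0
n=73: ⌈(74·44)/147⌉ − ⌈(73·44)/147⌉ = ⌈3256/147⌉ − ⌈3212/147⌉ = 23 − 22 = 1
n=74: ⌈(75·44)/147⌉ − ⌈(74·44)/147⌉ = ⌈3300/147⌉ − ⌈3256/147⌉ = 23 − 23 = 0
n=75: ⌈(76·44)/147⌉ − ⌈(75·44)/147⌉ = ⌈3344/147⌉ − ⌈3300/147⌉ = 23 − 23 = 0
n=76: ⌈(77·44)/147⌉ − ⌈(76·44)/147⌉ = ⌈3388/147⌉ − ⌈3344/147⌉ = 24 − 23 = 1
n=77: ⌈(78·44)/147⌉ − ⌈(77·44)/147⌉ = ⌈3432/147⌉ − ⌈3388/147⌉ = 24 − 24 = 0
n=78: ⌈(79·44)/147⌉ − ⌈(78·44)/147⌉ = ⌈3476/147⌉ − ⌈3432/147⌉ = 24 − 24 = 0
n=79: ⌈(80·44)/147⌉ − ⌈(79·44)/147⌉ = ⌈3520/147⌉ − ⌈3476/147⌉ = 24 − 24 = 0
n=80: ⌈(81·44)/147⌉ − ⌈(80·44)/147⌉ = ⌈3564/147⌉ − ⌈3520/147⌉ = 25 − 24 = 1
n=81: ⌈(82·44)/147⌉ − ⌈(81·44)/147⌉ = ⌈3608/147⌉ − ⌈3564/147⌉ = 25 − 25 = 0
n=82: ⌈(83·44)/147⌉ − ⌈(82·44)/147⌉ = ⌈3652/147⌉ − ⌈3608/147⌉ = 25 − 25 = 0
n=83: ⌈(84·44)/147⌉ − ⌈(83·44)/147⌉ = ⌈3696/147⌉ − ⌈3652/147⌉ = 26 − 25 = 1
n=84: ⌈(85·44)/147⌉ − ⌈(84·44)/147⌉ = ⌈3740/147⌉ − ⌈3696/147⌉ = 26 − 26 = 0
n=85: ⌈(86·44)/147⌉ − ⌈(85·44)/147⌉ = ⌈3784/147⌉ − ⌈3740/147⌉ = 26 − 26 = 0
n=86: ⌈(87·44)/147⌉ − ⌈(86·44)/147⌉ = ⌈3828/147⌉ − ⌈3784/147⌉ = 27 − 26 = 1
n=87: ⌈(88·44)/147⌉ − ⌈(87·44)/147⌉ = ⌈3872/147⌉ − ⌈3828/147⌉ = 27 − 27 = 0
n=88: ⌈(89·44)/147⌉ − ⌈(88·44)/147⌉ = ⌈3916/147⌉ − ⌈3872/147⌉ = 27 − 27 = 0
n=89: ⌈(90·44)/147⌉ − ⌈(89·44)/147⌉ = ⌈3960/147⌉ − ⌈3916/147⌉ = 27 − 27 = 0
n=90: ⌈(91·44)/147⌉ − ⌈(90·44)/147⌉ = ⌈4004/147⌉ − ⌈3960/147⌉ = 28 − 27 = 1
n=91: ⌈(92·44)/147⌉ − ⌈(91·44)/147⌉ = ⌈4048/147⌉ − ⌈4004/147⌉ = 28 − 28 = 0
n=92: ⌈(93·44)/147⌉ − ⌈(92·44)/147⌉ = ⌈4092/147⌉ − ⌈4048/147⌉ = 28 − 28 = 0
n=93: ⌈(94·44)/147⌉ − ⌈(93·44)/147⌉ = ⌈4136/147⌉ − ⌈4092/147⌉ = 29 − 28 = 1
n=94: ⌈(95·44)/147⌉ − ⌈(94·44)/147⌉ = ⌈4180/147⌉ − ⌈4136/147⌉ = 29 − 29 = 0
n=95: ⌈(96·44)/147⌉ − ⌈(95·44)/147⌉ = ⌈4224/147⌉ − ⌈4180/147⌉ = 29 − 29 = 0
n=96: ⌈(97·44)/147⌉ − ⌈(96·44)/147⌉ = ⌈4268/147⌉ − ⌈4224/147⌉ = 30 − 29 = 1
n=97: ⌈(98·44)/147⌉ − ⌈(97·44)/147⌉ = ⌈4312/147⌉ − ⌈4268/147⌉ = 30 − 30 = 0
n=98: ⌈(99·44)/147⌉ − ⌈(98·44)/147⌉ = ⌈4356/147⌉ − ⌈4312/147⌉ = 30 − 30 = 0
n=99: ⌈(100·44)/147⌉ − ⌈(99·44)/147⌉ = ⌈4400/147⌉ − ⌈4356/147⌉ = 30 − 30 = 0
n=100: ⌈(101·44)/147⌉ − ⌈(100·44)/147⌉ = ⌈4444/147⌉ − ⌈4400/147⌉ = 31 − 30 = 1
n=101: ⌈(102·44)/147⌉ − ⌈(101·44)/147⌉ = ⌈4488/147⌉ − ⌈4444/147⌉ = 31 − 31 = 0
n=102: ⌈(103·44)/147⌉ − ⌈(102·44)/147⌉ = ⌈4532/147⌉ − ⌈4488/147⌉ = 31 − 31 = 0

1001001000100100100010010010001001001000100100100010010010001001001000100100100010010010001001001000100


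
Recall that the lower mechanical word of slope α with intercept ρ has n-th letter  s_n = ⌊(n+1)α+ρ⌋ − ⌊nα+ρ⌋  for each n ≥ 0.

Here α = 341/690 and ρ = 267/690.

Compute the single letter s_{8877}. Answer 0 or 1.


0

(n+1)α + ρ = (8878·341 + 267) / 690 = 3027665/690
nα + ρ     = (8877·341 + 267) / 690 = 3027324/690
⌊3027665/690⌋ = 4387,  ⌊3027324/690⌋ = 4387
s_{8877} = 4387 − 4387 = 0


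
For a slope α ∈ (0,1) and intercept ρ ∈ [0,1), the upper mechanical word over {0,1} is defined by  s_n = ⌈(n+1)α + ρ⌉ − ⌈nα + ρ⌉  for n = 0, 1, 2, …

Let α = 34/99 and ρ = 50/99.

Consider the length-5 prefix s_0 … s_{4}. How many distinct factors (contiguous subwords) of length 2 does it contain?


3

t_n = ⌈(n·34+50)/99⌉ for n = 0 … 5:
  n=0…5: ⌈50/99⌉=1 ⌈84/99⌉=1 ⌈118/99⌉=2 ⌈152/99⌉=2 ⌈186/99⌉=2 ⌈220/99⌉=3
s_n = t_(n+1) − t_n for n = 0 … 4 gives
prefix = 01001
slide a length-2 window over [0..1] … [3..4] (4 windows); first occurrence of each distinct factor:
  [  0..  1] 01
  [  1..  2] 10
  [  2..  3] 00
  (the other 1 window repeats one of these)
distinct factors: {00, 01, 10}
count = 3  (Sturmian bound for length 2 is 3)


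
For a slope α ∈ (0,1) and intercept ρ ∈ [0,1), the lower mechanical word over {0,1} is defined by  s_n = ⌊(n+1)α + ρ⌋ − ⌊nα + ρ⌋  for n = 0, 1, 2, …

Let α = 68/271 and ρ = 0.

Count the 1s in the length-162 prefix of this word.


40

#1s = Σ_{n=0}^{161} s_n = Σ_{n=0}^{161} (⌊(n+1)α+ρ⌋ − ⌊nα+ρ⌋)
the sum telescopes: every ⌊nα+ρ⌋ with 0 < n < 162 appears once with + and once with −, leaving ⌊162α+ρ⌋ − ⌊0·α+ρ⌋
162α + ρ = (162·68) / 271 = 11016/271
ρ = 0/271
⌊11016/271⌋ = 40,  ⌊0/271⌋ = 0
#1s = 40 − 0 = 40


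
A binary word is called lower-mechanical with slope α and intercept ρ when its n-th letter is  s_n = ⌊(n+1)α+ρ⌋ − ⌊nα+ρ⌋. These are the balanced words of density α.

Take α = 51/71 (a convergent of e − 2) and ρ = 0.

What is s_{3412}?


(n+1)α + ρ = (3413·51) / 71 = 174063/71
nα + ρ     = (3412·51) / 71 = 174012/71
⌊174063/71⌋ = 2451,  ⌊174012/71⌋ = 2450
s_{3412} = 2451 − 2450 = 1

1


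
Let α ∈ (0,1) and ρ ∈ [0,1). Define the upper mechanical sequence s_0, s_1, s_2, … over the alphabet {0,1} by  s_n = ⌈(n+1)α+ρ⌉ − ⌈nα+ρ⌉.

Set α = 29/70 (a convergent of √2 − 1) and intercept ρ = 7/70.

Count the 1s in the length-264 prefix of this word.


#1s = Σ_{n=0}^{263} s_n = Σ_{n=0}^{263} (⌈(n+1)α+ρ⌉ − ⌈nα+ρ⌉)
the sum telescopes: every ⌈nα+ρ⌉ with 0 < n < 264 appears once with + and once with −, leaving ⌈264α+ρ⌉ − ⌈0·α+ρ⌉
264α + ρ = (264·29 + 7) / 70 = 7663/70
ρ = 7/70
⌈7663/70⌉ = 110,  ⌈7/70⌉ = 1
#1s = 110 − 1 = 109

109


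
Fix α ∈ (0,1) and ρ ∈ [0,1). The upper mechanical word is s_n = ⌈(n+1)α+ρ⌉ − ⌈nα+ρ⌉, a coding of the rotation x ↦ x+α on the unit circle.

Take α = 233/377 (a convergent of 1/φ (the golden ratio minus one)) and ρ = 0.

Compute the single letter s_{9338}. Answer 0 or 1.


0

(n+1)α + ρ = (9339·233) / 377 = 2175987/377
nα + ρ     = (9338·233) / 377 = 2175754/377
⌈2175987/377⌉ = 5772,  ⌈2175754/377⌉ = 5772
s_{9338} = 5772 − 5772 = 0


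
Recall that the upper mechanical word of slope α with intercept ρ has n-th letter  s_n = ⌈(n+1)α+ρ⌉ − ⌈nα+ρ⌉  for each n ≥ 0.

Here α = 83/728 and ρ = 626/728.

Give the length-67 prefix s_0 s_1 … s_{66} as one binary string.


n=0: ⌈(1·83+626)/728⌉ − ⌈(0·83+626)/728⌉ = ⌈709/728⌉ − ⌈626/728⌉ = 1 − 1 = 0
n=1: ⌈(2·83+626)/728⌉ − ⌈(1·83+626)/728⌉ = ⌈792/728⌉ − ⌈709/728⌉ = 2 − 1 = 1
n=2: ⌈(3·83+626)/728⌉ − ⌈(2·83+626)/728⌉ = ⌈875/728⌉ − ⌈792/728⌉ = 2 − 2 = 0
n=3: ⌈(4·83+626)/728⌉ − ⌈(3·83+626)/728⌉ = ⌈958/728⌉ − ⌈875/728⌉ = 2 − 2 = 0
n=4: ⌈(5·83+626)/728⌉ − ⌈(4·83+626)/728⌉ = ⌈1041/728⌉ − ⌈958/728⌉ = 2 − 2 = 0
n=5: ⌈(6·83+626)/728⌉ − ⌈(5·83+626)/728⌉ = ⌈1124/728⌉ − ⌈1041/728⌉ = 2 − 2 = 0
n=6: ⌈(7·83+626)/728⌉ − ⌈(6·83+626)/728⌉ = ⌈1207/728⌉ − ⌈1124/728⌉ = 2 − 2 = 0
n=7: ⌈(8·83+626)/728⌉ − ⌈(7·83+626)/728⌉ = ⌈1290/728⌉ − ⌈1207/728⌉ = 2 − 2 = 0
n=8: ⌈(9·83+626)/728⌉ − ⌈(8·83+626)/728⌉ = ⌈1373/728⌉ − ⌈1290/728⌉ = 2 − 2 = 0
n=9: ⌈(10·83+626)/728⌉ − ⌈(9·83+626)/728⌉ = ⌈1456/728⌉ − ⌈1373/728⌉ = 2 − 2 = 0
n=10: ⌈(11·83+626)/728⌉ − ⌈(10·83+626)/728⌉ = ⌈1539/728⌉ − ⌈1456/728⌉ = 3 − 2 = 1
n=11: ⌈(12·83+626)/728⌉ − ⌈(11·83+626)/728⌉ = ⌈1622/728⌉ − ⌈1539/728⌉ = 3 − 3 = 0
n=12: ⌈(13·83+626)/728⌉ − ⌈(12·83+626)/728⌉ = ⌈1705/728⌉ − ⌈1622/728⌉ = 3 − 3 = 0
n=13: ⌈(14·83+626)/728⌉ − ⌈(13·83+626)/728⌉ = ⌈1788/728⌉ − ⌈1705/728⌉ = 3 − 3 = 0
n=14: ⌈(15·83+626)/728⌉ − ⌈(14·83+626)/728⌉ = ⌈1871/728⌉ − ⌈1788/728⌉ = 3 − 3 = 0
n=15: ⌈(16·83+626)/728⌉ − ⌈(15·83+626)/728⌉ = ⌈1954/728⌉ − ⌈1871/728⌉ = 3 − 3 = 0
n=16: ⌈(17·83+626)/728⌉ − ⌈(16·83+626)/728⌉ = ⌈2037/728⌉ − ⌈1954/728⌉ = 3 − 3 = 0
n=17: ⌈(18·83+626)/728⌉ − ⌈(17·83+626)/728⌉ = ⌈2120/728⌉ − ⌈2037/728⌉ = 3 − 3 = 0
n=18: ⌈(19·83+626)/728⌉ − ⌈(18·83+626)/728⌉ = ⌈2203/728⌉ − ⌈2120/728⌉ = 4 − 3 = 1
n=19: ⌈(20·83+626)/728⌉ − ⌈(19·83+626)/728⌉ = ⌈2286/728⌉ − ⌈2203/728⌉ = 4 − 4 = 0
n=20: ⌈(21·83+626)/728⌉ − ⌈(20·83+626)/728⌉ = ⌈2369/728⌉ − ⌈2286/728⌉ = 4 − 4 = 0
n=21: ⌈(22·83+626)/728⌉ − ⌈(21·83+626)/728⌉ = ⌈2452/728⌉ − ⌈2369/728⌉ = 4 − 4 = 0
n=22: ⌈(23·83+626)/728⌉ − ⌈(22·83+626)/728⌉ = ⌈2535/728⌉ − ⌈2452/728⌉ = 4 − 4 = 0
n=23: ⌈(24·83+626)/728⌉ − ⌈(23·83+626)/728⌉ = ⌈2618/728⌉ − ⌈2535/728⌉ = 4 − 4 = 0
n=24: ⌈(25·83+626)/728⌉ − ⌈(24·83+626)/728⌉ = ⌈2701/728⌉ − ⌈2618/728⌉ = 4 − 4 = 0
n=25: ⌈(26·83+626)/728⌉ − ⌈(25·83+626)/728⌉ = ⌈2784/728⌉ − ⌈2701/728⌉ = 4 − 4 = 0
n=26: ⌈(27·83+626)/728⌉ − ⌈(26·83+626)/728⌉ = ⌈2867/728⌉ − ⌈2784/728⌉ = 4 − 4 = 0
n=27: ⌈(28·83+626)/728⌉ − ⌈(27·83+626)/728⌉ = ⌈2950/728⌉ − ⌈2867/728⌉ = 5 − 4 = 1
n=28: ⌈(29·83+626)/728⌉ − ⌈(28·83+626)/728⌉ = ⌈3033/728⌉ − ⌈2950/728⌉ = 5 − 5 = 0
n=29: ⌈(30·83+626)/728⌉ − ⌈(29·83+626)/728⌉ = ⌈3116/728⌉ − ⌈3033/728⌉ = 5 − 5 = 0
n=30: ⌈(31·83+626)/728⌉ − ⌈(30·83+626)/728⌉ = ⌈3199/728⌉ − ⌈3116/728⌉ = 5 − 5 = 0
n=31: ⌈(32·83+626)/728⌉ − ⌈(31·83+626)/728⌉ = ⌈3282/728⌉ − ⌈3199/728⌉ = 5 − 5 = 0
n=32: ⌈(33·83+626)/728⌉ − ⌈(32·83+626)/728⌉ = ⌈3365/728⌉ − ⌈3282/728⌉ = 5 − 5 = 0
n=33: ⌈(34·83+626)/728⌉ − ⌈(33·83+626)/728⌉ = ⌈3448/728⌉ − ⌈3365/728⌉ = 5 − 5 = 0
n=34: ⌈(35·83+626)/728⌉ − ⌈(34·83+626)/728⌉ = ⌈3531/728⌉ − ⌈3448/728⌉ = 5 − 5 = 0
n=35: ⌈(36·83+626)/728⌉ − ⌈(35·83+626)/728⌉ = ⌈3614/728⌉ − ⌈3531/728⌉ = 5 − 5 = 0
n=36: ⌈(37·83+626)/728⌉ − ⌈(36·83+626)/728⌉ = ⌈3697/728⌉ − ⌈3614/728⌉ = 6 − 5 = 1
n=37: ⌈(38·83+626)/728⌉ − ⌈(37·83+626)/728⌉ = ⌈3780/728⌉ − ⌈3697/728⌉ = 6 − 6 = 0
n=38: ⌈(39·83+626)/728⌉ − ⌈(38·83+626)/728⌉ = ⌈3863/728⌉ − ⌈3780/728⌉ = 6 − 6 = 0
n=39: ⌈(40·83+626)/728⌉ − ⌈(39·83+626)/728⌉ = ⌈3946/728⌉ − ⌈3863/728⌉ = 6 − 6 = 0
n=40: ⌈(41·83+626)/728⌉ − ⌈(40·83+626)/728⌉ = ⌈4029/728⌉ − ⌈3946/728⌉ = 6 − 6 = 0
n=41: ⌈(42·83+626)/728⌉ − ⌈(41·83+626)/728⌉ = ⌈4112/728⌉ − ⌈4029/728⌉ = 6 − 6 = 0
n=42: ⌈(43·83+626)/728⌉ − ⌈(42·83+626)/728⌉ = ⌈4195/728⌉ − ⌈4112/728⌉ = 6 − 6 = 0
n=43: ⌈(44·83+626)/728⌉ − ⌈(43·83+626)/728⌉ = ⌈4278/728⌉ − ⌈4195/728⌉ = 6 − 6 = 0
n=44: ⌈(45·83+626)/728⌉ − ⌈(44·83+626)/728⌉ = ⌈4361/728⌉ − ⌈4278/728⌉ = 6 − 6 = 0
n=45: ⌈(46·83+626)/728⌉ − ⌈(45·83+626)/728⌉ = ⌈4444/728⌉ − ⌈4361/728⌉ = 7 − 6 = 1
n=46: ⌈(47·83+626)/728⌉ − ⌈(46·83+626)/728⌉ = ⌈4527/728⌉ − ⌈4444/728⌉ = 7 − 7 = 0
n=47: ⌈(48·83+626)/728⌉ − ⌈(47·83+626)/728⌉ = ⌈4610/728⌉ − ⌈4527/728⌉ = 7 − 7 = 0
n=48: ⌈(49·83+626)/728⌉ − ⌈(48·83+626)/728⌉ = ⌈4693/728⌉ − ⌈4610/728⌉ = 7 − 7 = 0
n=49: ⌈(50·83+626)/728⌉ − ⌈(49·83+626)/728⌉ = ⌈4776/728⌉ − ⌈4693/728⌉ = 7 − 7 = 0
n=50: ⌈(51·83+626)/728⌉ − ⌈(50·83+626)/728⌉ = ⌈4859/728⌉ − ⌈4776/728⌉ = 7 − 7 = 0
n=51: ⌈(52·83+626)/728⌉ − ⌈(51·83+626)/728⌉ = ⌈4942/728⌉ − ⌈4859/728⌉ = 7 − 7 = 0
n=52: ⌈(53·83+626)/728⌉ − ⌈(52·83+626)/728⌉ = ⌈5025/728⌉ − ⌈4942/728⌉ = 7 − 7 = 0
n=53: ⌈(54·83+626)/728⌉ − ⌈(53·83+626)/728⌉ = ⌈5108/728⌉ − ⌈5025/728⌉ = 8 − 7 = 1
n=54: ⌈(55·83+626)/728⌉ − ⌈(54·83+626)/728⌉ = ⌈5191/728⌉ − ⌈5108/728⌉ = 8 − 8 = 0
n=55: ⌈(56·83+626)/728⌉ − ⌈(55·83+626)/728⌉ = ⌈5274/728⌉ − ⌈5191/728⌉ = 8 − 8 = 0
n=56: ⌈(57·83+626)/728⌉ − ⌈(56·83+626)/728⌉ = ⌈5357/728⌉ − ⌈5274/728⌉ = 8 − 8 = 0
n=57: ⌈(58·83+626)/728⌉ − ⌈(57·83+626)/728⌉ = ⌈5440/728⌉ − ⌈5357/728⌉ = 8 − 8 = 0
n=58: ⌈(59·83+626)/728⌉ − ⌈(58·83+626)/728⌉ = ⌈5523/728⌉ − ⌈5440/728⌉ = 8 − 8 = 0
n=59: ⌈(60·83+626)/728⌉ − ⌈(59·83+626)/728⌉ = ⌈5606/728⌉ − ⌈5523/728⌉ = 8 − 8 = 0
n=60: ⌈(61·83+626)/728⌉ − ⌈(60·83+626)/728⌉ = ⌈5689/728⌉ − ⌈5606/728⌉ = 8 − 8 = 0
n=61: ⌈(62·83+626)/728⌉ − ⌈(61·83+626)/728⌉ = ⌈5772/728⌉ − ⌈5689/728⌉ = 8 − 8 = 0
n=62: ⌈(63·83+626)/728⌉ − ⌈(62·83+626)/728⌉ = ⌈5855/728⌉ − ⌈5772/728⌉ = 9 − 8 = 1
n=63: ⌈(64·83+626)/728⌉ − ⌈(63·83+626)/728⌉ = ⌈5938/728⌉ − ⌈5855/728⌉ = 9 − 9 = 0
n=64: ⌈(65·83+626)/728⌉ − ⌈(64·83+626)/728⌉ = ⌈6021/728⌉ − ⌈5938/728⌉ = 9 − 9 = 0
n=65: ⌈(66·83+626)/728⌉ − ⌈(65·83+626)/728⌉ = ⌈6104/728⌉ − ⌈6021/728⌉ = 9 − 9 = 0
n=66: ⌈(67·83+626)/728⌉ − ⌈(66·83+626)/728⌉ = ⌈6187/728⌉ − ⌈6104/728⌉ = 9 − 9 = 0

0100000000100000001000000001000000001000000001000000010000000010000


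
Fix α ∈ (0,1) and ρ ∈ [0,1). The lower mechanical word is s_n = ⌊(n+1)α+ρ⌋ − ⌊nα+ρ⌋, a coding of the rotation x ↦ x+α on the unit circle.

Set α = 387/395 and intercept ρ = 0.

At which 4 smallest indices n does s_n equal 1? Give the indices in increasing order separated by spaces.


n=0: ⌊387/395⌋−⌊0/395⌋ = 0−0 = 0
n=1: ⌊774/395⌋−⌊387/395⌋ = 1−0 = 1  ← one
n=2: ⌊1161/395⌋−⌊774/395⌋ = 2−1 = 1  ← one
n=3: ⌊1548/395⌋−⌊1161/395⌋ = 3−2 = 1  ← one
n=4: ⌊1935/395⌋−⌊1548/395⌋ = 4−3 = 1  ← one
positions of the first 4 ones: 1 2 3 4

1 2 3 4


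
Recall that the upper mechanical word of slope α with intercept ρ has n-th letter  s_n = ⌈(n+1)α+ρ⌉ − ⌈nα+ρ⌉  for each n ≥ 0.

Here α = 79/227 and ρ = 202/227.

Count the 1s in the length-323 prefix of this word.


113

#1s = Σ_{n=0}^{322} s_n = Σ_{n=0}^{322} (⌈(n+1)α+ρ⌉ − ⌈nα+ρ⌉)
the sum telescopes: every ⌈nα+ρ⌉ with 0 < n < 323 appears once with + and once with −, leaving ⌈323α+ρ⌉ − ⌈0·α+ρ⌉
323α + ρ = (323·79 + 202) / 227 = 25719/227
ρ = 202/227
⌈25719/227⌉ = 114,  ⌈202/227⌉ = 1
#1s = 114 − 1 = 113


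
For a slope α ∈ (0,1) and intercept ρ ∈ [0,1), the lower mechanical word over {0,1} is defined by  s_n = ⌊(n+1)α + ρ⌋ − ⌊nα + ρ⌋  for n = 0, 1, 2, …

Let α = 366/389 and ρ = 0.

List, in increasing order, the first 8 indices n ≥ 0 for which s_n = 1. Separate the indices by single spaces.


n=0: ⌊366/389⌋−⌊0/389⌋ = 0−0 = 0
n=1: ⌊732/389⌋−⌊366/389⌋ = 1−0 = 1  ← one
n=2: ⌊1098/389⌋−⌊732/389⌋ = 2−1 = 1  ← one
n=3: ⌊1464/389⌋−⌊1098/389⌋ = 3−2 = 1  ← one
n=4: ⌊1830/389⌋−⌊1464/389⌋ = 4−3 = 1  ← one
n=5: ⌊2196/389⌋−⌊1830/389⌋ = 5−4 = 1  ← one
n=6: ⌊2562/389⌋−⌊2196/389⌋ = 6−5 = 1  ← one
n=7: ⌊2928/389⌋−⌊2562/389⌋ = 7−6 = 1  ← one
n=8: ⌊3294/389⌋−⌊2928/389⌋ = 8−7 = 1  ← one
positions of the first 8 ones: 1 2 3 4 5 6 7 8

1 2 3 4 5 6 7 8


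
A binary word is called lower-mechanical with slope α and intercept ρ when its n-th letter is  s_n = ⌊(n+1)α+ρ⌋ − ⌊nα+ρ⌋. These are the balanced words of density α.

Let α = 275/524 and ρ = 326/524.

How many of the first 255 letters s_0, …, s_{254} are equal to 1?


#1s = Σ_{n=0}^{254} s_n = Σ_{n=0}^{254} (⌊(n+1)α+ρ⌋ − ⌊nα+ρ⌋)
the sum telescopes: every ⌊nα+ρ⌋ with 0 < n < 255 appears once with + and once with −, leaving ⌊255α+ρ⌋ − ⌊0·α+ρ⌋
255α + ρ = (255·275 + 326) / 524 = 70451/524
ρ = 326/524
⌊70451/524⌋ = 134,  ⌊326/524⌋ = 0
#1s = 134 − 0 = 134

134


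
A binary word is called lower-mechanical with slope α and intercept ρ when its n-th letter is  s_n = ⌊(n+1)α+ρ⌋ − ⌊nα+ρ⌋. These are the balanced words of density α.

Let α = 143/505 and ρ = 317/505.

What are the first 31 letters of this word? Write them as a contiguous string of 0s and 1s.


0100100010010001001000100010010

n=0: ⌊(1·143+317)/505⌋ − ⌊(0·143+317)/505⌋ = ⌊460/505⌋ − ⌊317/505⌋ = 0 − 0 = 0
n=1: ⌊(2·143+317)/505⌋ − ⌊(1·143+317)/505⌋ = ⌊603/505⌋ − ⌊460/505⌋ = 1 − 0 = 1
n=2: ⌊(3·143+317)/505⌋ − ⌊(2·143+317)/505⌋ = ⌊746/505⌋ − ⌊603/505⌋ = 1 − 1 = 0
n=3: ⌊(4·143+317)/505⌋ − ⌊(3·143+317)/505⌋ = ⌊889/505⌋ − ⌊746/505⌋ = 1 − 1 = 0
n=4: ⌊(5·143+317)/505⌋ − ⌊(4·143+317)/505⌋ = ⌊1032/505⌋ − ⌊889/505⌋ = 2 − 1 = 1
n=5: ⌊(6·143+317)/505⌋ − ⌊(5·143+317)/505⌋ = ⌊1175/505⌋ − ⌊1032/505⌋ = 2 − 2 = 0
n=6: ⌊(7·143+317)/505⌋ − ⌊(6·143+317)/505⌋ = ⌊1318/505⌋ − ⌊1175/505⌋ = 2 − 2 = 0
n=7: ⌊(8·143+317)/505⌋ − ⌊(7·143+317)/505⌋ = ⌊1461/505⌋ − ⌊1318/505⌋ = 2 − 2 = 0
n=8: ⌊(9·143+317)/505⌋ − ⌊(8·143+317)/505⌋ = ⌊1604/505⌋ − ⌊1461/505⌋ = 3 − 2 = 1
n=9: ⌊(10·143+317)/505⌋ − ⌊(9·143+317)/505⌋ = ⌊1747/505⌋ − ⌊1604/505⌋ = 3 − 3 = 0
n=10: ⌊(11·143+317)/505⌋ − ⌊(10·143+317)/505⌋ = ⌊1890/505⌋ − ⌊1747/505⌋ = 3 − 3 = 0
n=11: ⌊(12·143+317)/505⌋ − ⌊(11·143+317)/505⌋ = ⌊2033/505⌋ − ⌊1890/505⌋ = 4 − 3 = 1
n=12: ⌊(13·143+317)/505⌋ − ⌊(12·143+317)/505⌋ = ⌊2176/505⌋ − ⌊2033/505⌋ = 4 − 4 = 0
n=13: ⌊(14·143+317)/505⌋ − ⌊(13·143+317)/505⌋ = ⌊2319/505⌋ − ⌊2176/505⌋ = 4 − 4 = 0
n=14: ⌊(15·143+317)/505⌋ − ⌊(14·143+317)/505⌋ = ⌊2462/505⌋ − ⌊2319/505⌋ = 4 − 4 = 0
n=15: ⌊(16·143+317)/505⌋ − ⌊(15·143+317)/505⌋ = ⌊2605/505⌋ − ⌊2462/505⌋ = 5 − 4 = 1
n=16: ⌊(17·143+317)/505⌋ − ⌊(16·143+317)/505⌋ = ⌊2748/505⌋ − ⌊2605/505⌋ = 5 − 5 = 0
n=17: ⌊(18·143+317)/505⌋ − ⌊(17·143+317)/505⌋ = ⌊2891/505⌋ − ⌊2748/505⌋ = 5 − 5 = 0
n=18: ⌊(19·143+317)/505⌋ − ⌊(18·143+317)/505⌋ = ⌊3034/505⌋ − ⌊2891/505⌋ = 6 − 5 = 1
n=19: ⌊(20·143+317)/505⌋ − ⌊(19·143+317)/505⌋ = ⌊3177/505⌋ − ⌊3034/505⌋ = 6 − 6 = 0
n=20: ⌊(21·143+317)/505⌋ − ⌊(20·143+317)/505⌋ = ⌊3320/505⌋ − ⌊3177/505⌋ = 6 − 6 = 0
n=21: ⌊(22·143+317)/505⌋ − ⌊(21·143+317)/505⌋ = ⌊3463/505⌋ − ⌊3320/505⌋ = 6 − 6 = 0
n=22: ⌊(23·143+317)/505⌋ − ⌊(22·143+317)/505⌋ = ⌊3606/505⌋ − ⌊3463/505⌋ = 7 − 6 = 1
n=23: ⌊(24·143+317)/505⌋ − ⌊(23·143+317)/505⌋ = ⌊3749/505⌋ − ⌊3606/505⌋ = 7 − 7 = 0
n=24: ⌊(25·143+317)/505⌋ − ⌊(24·143+317)/505⌋ = ⌊3892/505⌋ − ⌊3749/505⌋ = 7 − 7 = 0
n=25: ⌊(26·143+317)/505⌋ − ⌊(25·143+317)/505⌋ = ⌊4035/505⌋ − ⌊3892/505⌋ = 7 − 7 = 0
n=26: ⌊(27·143+317)/505⌋ − ⌊(26·143+317)/505⌋ = ⌊4178/505⌋ − ⌊4035/505⌋ = 8 − 7 = 1
n=27: ⌊(28·143+317)/505⌋ − ⌊(27·143+317)/505⌋ = ⌊4321/505⌋ − ⌊4178/505⌋ = 8 − 8 = 0
n=28: ⌊(29·143+317)/505⌋ − ⌊(28·143+317)/505⌋ = ⌊4464/505⌋ − ⌊4321/505⌋ = 8 − 8 = 0
n=29: ⌊(30·143+317)/505⌋ − ⌊(29·143+317)/505⌋ = ⌊4607/505⌋ − ⌊4464/505⌋ = 9 − 8 = 1
n=30: ⌊(31·143+317)/505⌋ − ⌊(30·143+317)/505⌋ = ⌊4750/505⌋ − ⌊4607/505⌋ = 9 − 9 = 0
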